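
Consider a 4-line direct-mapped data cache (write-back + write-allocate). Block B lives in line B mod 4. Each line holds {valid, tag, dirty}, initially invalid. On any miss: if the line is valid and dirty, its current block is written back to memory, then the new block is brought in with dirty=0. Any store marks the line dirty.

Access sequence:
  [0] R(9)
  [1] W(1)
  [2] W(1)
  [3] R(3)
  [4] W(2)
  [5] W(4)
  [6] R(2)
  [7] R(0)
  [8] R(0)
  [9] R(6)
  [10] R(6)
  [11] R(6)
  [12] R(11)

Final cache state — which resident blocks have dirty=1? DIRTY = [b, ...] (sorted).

0: R B9 → L1 miss [-]
1: W B1 → L1 miss [D]
2: W B1 → L1 hit [D]
3: R B3 → L3 miss [-]
4: W B2 → L2 miss [D]
5: W B4 → L0 miss [D]
6: R B2 → L2 hit [D]
7: R B0 → L0 miss wb→B4 [-]
8: R B0 → L0 hit [-]
9: R B6 → L2 miss wb→B2 [-]
10: R B6 → L2 hit [-]
11: R B6 → L2 hit [-]
12: R B11 → L3 miss [-]

DIRTY = [1]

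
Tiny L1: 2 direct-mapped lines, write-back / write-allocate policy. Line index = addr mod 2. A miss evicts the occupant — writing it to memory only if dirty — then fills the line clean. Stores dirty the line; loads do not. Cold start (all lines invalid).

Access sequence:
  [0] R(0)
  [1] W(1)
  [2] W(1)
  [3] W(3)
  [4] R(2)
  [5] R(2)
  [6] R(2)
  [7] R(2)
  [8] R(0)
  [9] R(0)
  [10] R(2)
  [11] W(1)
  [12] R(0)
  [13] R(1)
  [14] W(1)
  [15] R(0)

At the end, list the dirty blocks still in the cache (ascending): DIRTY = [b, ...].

DIRTY = [1]

0: R B0 -> L0 miss  d=-]
1: W B1 -> L1 miss  d=D]
2: W B1 -> L1 hit  d=D]
3: W B3 -> L1 miss wb->B1  d=D]
4: R B2 -> L0 miss  d=-]
5: R B2 -> L0 hit  d=-]
6: R B2 -> L0 hit  d=-]
7: R B2 -> L0 hit  d=-]
8: R B0 -> L0 miss  d=-]
9: R B0 -> L0 hit  d=-]
10: R B2 -> L0 miss  d=-]
11: W B1 -> L1 miss wb->B3  d=D]
12: R B0 -> L0 miss  d=-]
13: R B1 -> L1 hit  d=D]
14: W B1 -> L1 hit  d=D]
15: R B0 -> L0 hit  d=-]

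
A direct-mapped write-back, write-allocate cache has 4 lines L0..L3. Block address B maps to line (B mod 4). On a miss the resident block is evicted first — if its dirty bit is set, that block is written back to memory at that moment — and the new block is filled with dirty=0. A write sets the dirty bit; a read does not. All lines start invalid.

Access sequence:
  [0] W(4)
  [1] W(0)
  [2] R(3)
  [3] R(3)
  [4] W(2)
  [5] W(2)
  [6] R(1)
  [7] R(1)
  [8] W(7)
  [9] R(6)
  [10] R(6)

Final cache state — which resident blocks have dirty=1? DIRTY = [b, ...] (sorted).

DIRTY = [0, 7]

  0 | W B4 → L0 miss [D]
  1 | W B0 → L0 miss wb→B4 [D]
  2 | R B3 → L3 miss [-]
  3 | R B3 → L3 hit [-]
  4 | W B2 → L2 miss [D]
  5 | W B2 → L2 hit [D]
  6 | R B1 → L1 miss [-]
  7 | R B1 → L1 hit [-]
  8 | W B7 → L3 miss [D]
  9 | R B6 → L2 miss wb→B2 [-]
  10 | R B6 → L2 hit [-]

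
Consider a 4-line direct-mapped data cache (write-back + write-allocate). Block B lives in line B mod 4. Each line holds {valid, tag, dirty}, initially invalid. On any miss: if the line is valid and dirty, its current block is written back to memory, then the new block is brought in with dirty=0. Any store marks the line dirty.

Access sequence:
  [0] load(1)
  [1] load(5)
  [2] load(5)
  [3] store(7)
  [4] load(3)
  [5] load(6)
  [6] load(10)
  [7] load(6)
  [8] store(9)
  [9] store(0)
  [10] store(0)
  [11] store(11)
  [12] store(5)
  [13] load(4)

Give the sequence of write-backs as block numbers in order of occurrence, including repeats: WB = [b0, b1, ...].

0: R B1 → L1 miss [-]
1: R B5 → L1 miss [-]
2: R B5 → L1 hit [-]
3: W B7 → L3 miss [D]
4: R B3 → L3 miss wb→B7 [-]
5: R B6 → L2 miss [-]
6: R B10 → L2 miss [-]
7: R B6 → L2 miss [-]
8: W B9 → L1 miss [D]
9: W B0 → L0 miss [D]
10: W B0 → L0 hit [D]
11: W B11 → L3 miss [D]
12: W B5 → L1 miss wb→B9 [D]
13: R B4 → L0 miss wb→B0 [-]

WB = [7, 9, 0]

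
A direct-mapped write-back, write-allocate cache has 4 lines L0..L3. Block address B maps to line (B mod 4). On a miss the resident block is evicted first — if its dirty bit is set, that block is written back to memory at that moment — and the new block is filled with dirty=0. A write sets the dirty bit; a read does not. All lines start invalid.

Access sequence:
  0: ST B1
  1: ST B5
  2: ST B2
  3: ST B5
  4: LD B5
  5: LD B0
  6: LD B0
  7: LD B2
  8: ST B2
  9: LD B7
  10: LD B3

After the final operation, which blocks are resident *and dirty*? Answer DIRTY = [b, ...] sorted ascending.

  0 | W B1 → L1 miss [D]
  1 | W B5 → L1 miss wb→B1 [D]
  2 | W B2 → L2 miss [D]
  3 | W B5 → L1 hit [D]
  4 | R B5 → L1 hit [D]
  5 | R B0 → L0 miss [-]
  6 | R B0 → L0 hit [-]
  7 | R B2 → L2 hit [D]
  8 | W B2 → L2 hit [D]
  9 | R B7 → L3 miss [-]
  10 | R B3 → L3 miss [-]

DIRTY = [2, 5]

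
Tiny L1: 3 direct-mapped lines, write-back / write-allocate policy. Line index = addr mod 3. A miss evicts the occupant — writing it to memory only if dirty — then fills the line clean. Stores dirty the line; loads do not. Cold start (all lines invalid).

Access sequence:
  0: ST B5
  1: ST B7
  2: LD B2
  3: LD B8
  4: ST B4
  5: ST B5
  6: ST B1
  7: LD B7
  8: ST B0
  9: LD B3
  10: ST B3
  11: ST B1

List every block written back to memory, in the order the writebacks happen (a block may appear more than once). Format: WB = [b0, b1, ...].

0: W B5 → L2 miss [D]
1: W B7 → L1 miss [D]
2: R B2 → L2 miss wb→B5 [-]
3: R B8 → L2 miss [-]
4: W B4 → L1 miss wb→B7 [D]
5: W B5 → L2 miss [D]
6: W B1 → L1 miss wb→B4 [D]
7: R B7 → L1 miss wb→B1 [-]
8: W B0 → L0 miss [D]
9: R B3 → L0 miss wb→B0 [-]
10: W B3 → L0 hit [D]
11: W B1 → L1 miss [D]

WB = [5, 7, 4, 1, 0]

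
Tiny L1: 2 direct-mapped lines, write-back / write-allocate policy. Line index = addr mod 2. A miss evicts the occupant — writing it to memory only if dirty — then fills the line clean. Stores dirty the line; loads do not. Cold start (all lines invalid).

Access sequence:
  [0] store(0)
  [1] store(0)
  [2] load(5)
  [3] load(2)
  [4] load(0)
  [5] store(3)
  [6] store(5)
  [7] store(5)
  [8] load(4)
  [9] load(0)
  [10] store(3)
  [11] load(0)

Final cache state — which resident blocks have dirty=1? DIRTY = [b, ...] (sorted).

DIRTY = [3]

0: W B0 -> L0 miss  d=D]
1: W B0 -> L0 hit  d=D]
2: R B5 -> L1 miss  d=-]
3: R B2 -> L0 miss wb->B0  d=-]
4: R B0 -> L0 miss  d=-]
5: W B3 -> L1 miss  d=D]
6: W B5 -> L1 miss wb->B3  d=D]
7: W B5 -> L1 hit  d=D]
8: R B4 -> L0 miss  d=-]
9: R B0 -> L0 miss  d=-]
10: W B3 -> L1 miss wb->B5  d=D]
11: R B0 -> L0 hit  d=-]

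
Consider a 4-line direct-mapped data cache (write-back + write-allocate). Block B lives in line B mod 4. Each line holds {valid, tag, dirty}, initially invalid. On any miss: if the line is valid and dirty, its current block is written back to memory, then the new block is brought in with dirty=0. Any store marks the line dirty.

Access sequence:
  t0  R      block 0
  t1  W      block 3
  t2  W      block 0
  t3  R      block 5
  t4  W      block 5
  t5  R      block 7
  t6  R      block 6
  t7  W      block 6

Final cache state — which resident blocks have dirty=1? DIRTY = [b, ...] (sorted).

DIRTY = [0, 5, 6]

  0 | R B0 → L0 miss [-]
  1 | W B3 → L3 miss [D]
  2 | W B0 → L0 hit [D]
  3 | R B5 → L1 miss [-]
  4 | W B5 → L1 hit [D]
  5 | R B7 → L3 miss wb→B3 [-]
  6 | R B6 → L2 miss [-]
  7 | W B6 → L2 hit [D]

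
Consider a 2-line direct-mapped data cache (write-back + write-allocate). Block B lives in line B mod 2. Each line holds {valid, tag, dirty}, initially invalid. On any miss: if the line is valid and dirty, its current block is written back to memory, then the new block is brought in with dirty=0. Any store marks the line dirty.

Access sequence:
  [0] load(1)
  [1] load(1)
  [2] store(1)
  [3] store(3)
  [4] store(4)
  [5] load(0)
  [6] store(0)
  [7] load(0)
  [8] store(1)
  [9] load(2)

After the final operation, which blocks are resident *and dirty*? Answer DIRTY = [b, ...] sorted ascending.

0: R B1 -> L1 miss  d=-]
1: R B1 -> L1 hit  d=-]
2: W B1 -> L1 hit  d=D]
3: W B3 -> L1 miss wb->B1  d=D]
4: W B4 -> L0 miss  d=D]
5: R B0 -> L0 miss wb->B4  d=-]
6: W B0 -> L0 hit  d=D]
7: R B0 -> L0 hit  d=D]
8: W B1 -> L1 miss wb->B3  d=D]
9: R B2 -> L0 miss wb->B0  d=-]

DIRTY = [1]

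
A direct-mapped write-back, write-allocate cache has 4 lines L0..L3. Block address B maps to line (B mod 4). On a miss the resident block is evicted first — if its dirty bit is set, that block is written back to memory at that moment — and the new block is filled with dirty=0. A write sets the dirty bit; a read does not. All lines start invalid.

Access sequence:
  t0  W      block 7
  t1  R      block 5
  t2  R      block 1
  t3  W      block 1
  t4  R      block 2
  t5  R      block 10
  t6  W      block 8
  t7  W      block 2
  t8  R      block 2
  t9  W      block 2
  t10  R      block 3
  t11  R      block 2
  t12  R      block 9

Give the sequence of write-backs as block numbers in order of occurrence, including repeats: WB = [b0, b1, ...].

  0 | W B7 → L3 miss [D]
  1 | R B5 → L1 miss [-]
  2 | R B1 → L1 miss [-]
  3 | W B1 → L1 hit [D]
  4 | R B2 → L2 miss [-]
  5 | R B10 → L2 miss [-]
  6 | W B8 → L0 miss [D]
  7 | W B2 → L2 miss [D]
  8 | R B2 → L2 hit [D]
  9 | W B2 → L2 hit [D]
  10 | R B3 → L3 miss wb→B7 [-]
  11 | R B2 → L2 hit [D]
  12 | R B9 → L1 miss wb→B1 [-]

WB = [7, 1]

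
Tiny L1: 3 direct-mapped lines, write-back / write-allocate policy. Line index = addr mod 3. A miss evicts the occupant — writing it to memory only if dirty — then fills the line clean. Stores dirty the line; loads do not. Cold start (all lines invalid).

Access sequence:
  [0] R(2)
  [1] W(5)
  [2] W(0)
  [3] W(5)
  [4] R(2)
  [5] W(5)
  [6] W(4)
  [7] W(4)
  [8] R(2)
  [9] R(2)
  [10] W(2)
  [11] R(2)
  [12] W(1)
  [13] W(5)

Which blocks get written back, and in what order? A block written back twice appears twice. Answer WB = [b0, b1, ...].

WB = [5, 5, 4, 2]

0: R B2 -> L2 miss  d=-]
1: W B5 -> L2 miss  d=D]
2: W B0 -> L0 miss  d=D]
3: W B5 -> L2 hit  d=D]
4: R B2 -> L2 miss wb->B5  d=-]
5: W B5 -> L2 miss  d=D]
6: W B4 -> L1 miss  d=D]
7: W B4 -> L1 hit  d=D]
8: R B2 -> L2 miss wb->B5  d=-]
9: R B2 -> L2 hit  d=-]
10: W B2 -> L2 hit  d=D]
11: R B2 -> L2 hit  d=D]
12: W B1 -> L1 miss wb->B4  d=D]
13: W B5 -> L2 miss wb->B2  d=D]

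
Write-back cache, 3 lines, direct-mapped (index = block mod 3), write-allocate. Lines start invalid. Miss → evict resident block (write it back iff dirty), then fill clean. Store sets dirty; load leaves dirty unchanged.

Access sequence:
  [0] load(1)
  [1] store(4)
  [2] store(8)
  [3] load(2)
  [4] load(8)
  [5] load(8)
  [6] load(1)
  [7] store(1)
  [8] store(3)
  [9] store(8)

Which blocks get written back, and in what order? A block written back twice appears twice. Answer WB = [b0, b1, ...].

WB = [8, 4]

0: R B1 → L1 miss [-]
1: W B4 → L1 miss [D]
2: W B8 → L2 miss [D]
3: R B2 → L2 miss wb→B8 [-]
4: R B8 → L2 miss [-]
5: R B8 → L2 hit [-]
6: R B1 → L1 miss wb→B4 [-]
7: W B1 → L1 hit [D]
8: W B3 → L0 miss [D]
9: W B8 → L2 hit [D]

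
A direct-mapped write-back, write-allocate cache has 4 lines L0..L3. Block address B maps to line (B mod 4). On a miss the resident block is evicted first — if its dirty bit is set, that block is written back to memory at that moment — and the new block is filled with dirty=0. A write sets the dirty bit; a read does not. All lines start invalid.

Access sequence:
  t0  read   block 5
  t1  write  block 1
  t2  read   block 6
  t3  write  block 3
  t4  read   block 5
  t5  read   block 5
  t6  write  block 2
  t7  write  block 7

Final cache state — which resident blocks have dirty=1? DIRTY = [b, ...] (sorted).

DIRTY = [2, 7]

0: R B5 → L1 miss [-]
1: W B1 → L1 miss [D]
2: R B6 → L2 miss [-]
3: W B3 → L3 miss [D]
4: R B5 → L1 miss wb→B1 [-]
5: R B5 → L1 hit [-]
6: W B2 → L2 miss [D]
7: W B7 → L3 miss wb→B3 [D]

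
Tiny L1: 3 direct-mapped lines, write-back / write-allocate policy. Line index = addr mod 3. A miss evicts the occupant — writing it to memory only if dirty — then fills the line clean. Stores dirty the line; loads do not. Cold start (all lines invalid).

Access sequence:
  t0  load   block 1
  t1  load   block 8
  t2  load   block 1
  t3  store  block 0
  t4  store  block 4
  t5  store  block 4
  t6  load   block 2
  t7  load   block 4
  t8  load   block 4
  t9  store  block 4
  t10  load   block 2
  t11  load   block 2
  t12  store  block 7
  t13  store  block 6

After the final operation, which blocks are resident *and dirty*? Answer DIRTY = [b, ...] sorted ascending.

0: R B1 -> L1 miss  d=-]
1: R B8 -> L2 miss  d=-]
2: R B1 -> L1 hit  d=-]
3: W B0 -> L0 miss  d=D]
4: W B4 -> L1 miss  d=D]
5: W B4 -> L1 hit  d=D]
6: R B2 -> L2 miss  d=-]
7: R B4 -> L1 hit  d=D]
8: R B4 -> L1 hit  d=D]
9: W B4 -> L1 hit  d=D]
10: R B2 -> L2 hit  d=-]
11: R B2 -> L2 hit  d=-]
12: W B7 -> L1 miss wb->B4  d=D]
13: W B6 -> L0 miss wb->B0  d=D]

DIRTY = [6, 7]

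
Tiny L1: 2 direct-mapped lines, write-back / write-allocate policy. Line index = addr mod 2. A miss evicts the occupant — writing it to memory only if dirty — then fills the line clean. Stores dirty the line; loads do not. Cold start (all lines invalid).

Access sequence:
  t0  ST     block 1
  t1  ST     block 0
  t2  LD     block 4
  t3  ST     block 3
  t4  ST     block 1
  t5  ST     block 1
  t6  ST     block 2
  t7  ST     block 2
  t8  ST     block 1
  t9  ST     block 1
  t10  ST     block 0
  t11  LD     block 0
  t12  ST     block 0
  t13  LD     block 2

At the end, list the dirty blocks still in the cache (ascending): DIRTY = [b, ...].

DIRTY = [1]

0: W B1 → L1 miss [D]
1: W B0 → L0 miss [D]
2: R B4 → L0 miss wb→B0 [-]
3: W B3 → L1 miss wb→B1 [D]
4: W B1 → L1 miss wb→B3 [D]
5: W B1 → L1 hit [D]
6: W B2 → L0 miss [D]
7: W B2 → L0 hit [D]
8: W B1 → L1 hit [D]
9: W B1 → L1 hit [D]
10: W B0 → L0 miss wb→B2 [D]
11: R B0 → L0 hit [D]
12: W B0 → L0 hit [D]
13: R B2 → L0 miss wb→B0 [-]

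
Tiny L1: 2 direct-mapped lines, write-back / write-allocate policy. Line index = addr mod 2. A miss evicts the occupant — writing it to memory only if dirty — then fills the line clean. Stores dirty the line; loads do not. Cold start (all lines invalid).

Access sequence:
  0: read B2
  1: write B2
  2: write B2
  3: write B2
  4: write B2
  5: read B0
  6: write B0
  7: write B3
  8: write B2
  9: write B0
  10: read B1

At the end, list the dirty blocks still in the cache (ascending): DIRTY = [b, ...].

  0 | R B2 → L0 miss [-]
  1 | W B2 → L0 hit [D]
  2 | W B2 → L0 hit [D]
  3 | W B2 → L0 hit [D]
  4 | W B2 → L0 hit [D]
  5 | R B0 → L0 miss wb→B2 [-]
  6 | W B0 → L0 hit [D]
  7 | W B3 → L1 miss [D]
  8 | W B2 → L0 miss wb→B0 [D]
  9 | W B0 → L0 miss wb→B2 [D]
  10 | R B1 → L1 miss wb→B3 [-]

DIRTY = [0]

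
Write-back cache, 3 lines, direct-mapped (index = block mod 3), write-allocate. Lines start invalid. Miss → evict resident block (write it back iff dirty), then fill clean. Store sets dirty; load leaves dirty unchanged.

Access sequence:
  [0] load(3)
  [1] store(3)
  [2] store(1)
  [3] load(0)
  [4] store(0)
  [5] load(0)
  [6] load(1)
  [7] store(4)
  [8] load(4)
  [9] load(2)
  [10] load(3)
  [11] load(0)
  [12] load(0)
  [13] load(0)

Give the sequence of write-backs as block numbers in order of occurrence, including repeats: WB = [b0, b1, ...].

0: R B3 → L0 miss [-]
1: W B3 → L0 hit [D]
2: W B1 → L1 miss [D]
3: R B0 → L0 miss wb→B3 [-]
4: W B0 → L0 hit [D]
5: R B0 → L0 hit [D]
6: R B1 → L1 hit [D]
7: W B4 → L1 miss wb→B1 [D]
8: R B4 → L1 hit [D]
9: R B2 → L2 miss [-]
10: R B3 → L0 miss wb→B0 [-]
11: R B0 → L0 miss [-]
12: R B0 → L0 hit [-]
13: R B0 → L0 hit [-]

WB = [3, 1, 0]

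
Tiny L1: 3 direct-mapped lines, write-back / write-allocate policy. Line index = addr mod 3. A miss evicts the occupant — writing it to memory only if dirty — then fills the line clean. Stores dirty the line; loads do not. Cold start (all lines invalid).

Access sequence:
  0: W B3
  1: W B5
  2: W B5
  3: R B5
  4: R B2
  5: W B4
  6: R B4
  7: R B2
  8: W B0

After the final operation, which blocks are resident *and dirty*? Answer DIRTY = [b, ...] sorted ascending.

DIRTY = [0, 4]

0: W B3 -> L0 miss  d=D]
1: W B5 -> L2 miss  d=D]
2: W B5 -> L2 hit  d=D]
3: R B5 -> L2 hit  d=D]
4: R B2 -> L2 miss wb->B5  d=-]
5: W B4 -> L1 miss  d=D]
6: R B4 -> L1 hit  d=D]
7: R B2 -> L2 hit  d=-]
8: W B0 -> L0 miss wb->B3  d=D]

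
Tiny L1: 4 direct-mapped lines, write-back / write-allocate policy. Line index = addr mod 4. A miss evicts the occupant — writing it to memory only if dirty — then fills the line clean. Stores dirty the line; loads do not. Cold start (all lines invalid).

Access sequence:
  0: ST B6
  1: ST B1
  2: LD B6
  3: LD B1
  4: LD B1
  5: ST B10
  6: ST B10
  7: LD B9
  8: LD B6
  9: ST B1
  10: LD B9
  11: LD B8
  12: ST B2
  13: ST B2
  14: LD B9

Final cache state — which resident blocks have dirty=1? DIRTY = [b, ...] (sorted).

DIRTY = [2]

  0 | W B6 → L2 miss [D]
  1 | W B1 → L1 miss [D]
  2 | R B6 → L2 hit [D]
  3 | R B1 → L1 hit [D]
  4 | R B1 → L1 hit [D]
  5 | W B10 → L2 miss wb→B6 [D]
  6 | W B10 → L2 hit [D]
  7 | R B9 → L1 miss wb→B1 [-]
  8 | R B6 → L2 miss wb→B10 [-]
  9 | W B1 → L1 miss [D]
  10 | R B9 → L1 miss wb→B1 [-]
  11 | R B8 → L0 miss [-]
  12 | W B2 → L2 miss [D]
  13 | W B2 → L2 hit [D]
  14 | R B9 → L1 hit [-]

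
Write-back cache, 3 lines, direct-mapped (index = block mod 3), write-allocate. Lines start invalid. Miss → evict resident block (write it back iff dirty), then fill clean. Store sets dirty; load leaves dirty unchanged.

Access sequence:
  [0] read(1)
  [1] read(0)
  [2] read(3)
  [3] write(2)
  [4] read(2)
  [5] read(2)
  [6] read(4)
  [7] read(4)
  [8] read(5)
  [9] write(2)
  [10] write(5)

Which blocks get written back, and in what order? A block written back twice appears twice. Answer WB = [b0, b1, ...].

0: R B1 -> L1 miss  d=-]
1: R B0 -> L0 miss  d=-]
2: R B3 -> L0 miss  d=-]
3: W B2 -> L2 miss  d=D]
4: R B2 -> L2 hit  d=D]
5: R B2 -> L2 hit  d=D]
6: R B4 -> L1 miss  d=-]
7: R B4 -> L1 hit  d=-]
8: R B5 -> L2 miss wb->B2  d=-]
9: W B2 -> L2 miss  d=D]
10: W B5 -> L2 miss wb->B2  d=D]

WB = [2, 2]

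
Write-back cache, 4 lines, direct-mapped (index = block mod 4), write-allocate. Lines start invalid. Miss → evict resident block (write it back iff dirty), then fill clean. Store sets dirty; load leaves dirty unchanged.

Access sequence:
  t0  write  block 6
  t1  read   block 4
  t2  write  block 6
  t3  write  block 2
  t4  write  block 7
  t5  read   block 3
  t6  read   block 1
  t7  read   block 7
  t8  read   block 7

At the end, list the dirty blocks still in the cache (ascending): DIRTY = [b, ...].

DIRTY = [2]

0: W B6 -> L2 miss  d=D]
1: R B4 -> L0 miss  d=-]
2: W B6 -> L2 hit  d=D]
3: W B2 -> L2 miss wb->B6  d=D]
4: W B7 -> L3 miss  d=D]
5: R B3 -> L3 miss wb->B7  d=-]
6: R B1 -> L1 miss  d=-]
7: R B7 -> L3 miss  d=-]
8: R B7 -> L3 hit  d=-]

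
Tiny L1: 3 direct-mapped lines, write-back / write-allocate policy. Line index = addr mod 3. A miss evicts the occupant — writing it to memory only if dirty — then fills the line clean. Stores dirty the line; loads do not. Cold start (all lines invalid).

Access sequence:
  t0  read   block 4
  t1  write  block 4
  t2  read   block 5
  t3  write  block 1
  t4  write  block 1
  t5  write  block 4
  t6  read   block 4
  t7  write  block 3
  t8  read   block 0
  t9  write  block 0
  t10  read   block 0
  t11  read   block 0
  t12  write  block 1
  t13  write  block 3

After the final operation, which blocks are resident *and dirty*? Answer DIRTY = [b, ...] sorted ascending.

DIRTY = [1, 3]

0: R B4 -> L1 miss  d=-]
1: W B4 -> L1 hit  d=D]
2: R B5 -> L2 miss  d=-]
3: W B1 -> L1 miss wb->B4  d=D]
4: W B1 -> L1 hit  d=D]
5: W B4 -> L1 miss wb->B1  d=D]
6: R B4 -> L1 hit  d=D]
7: W B3 -> L0 miss  d=D]
8: R B0 -> L0 miss wb->B3  d=-]
9: W B0 -> L0 hit  d=D]
10: R B0 -> L0 hit  d=D]
11: R B0 -> L0 hit  d=D]
12: W B1 -> L1 miss wb->B4  d=D]
13: W B3 -> L0 miss wb->B0  d=D]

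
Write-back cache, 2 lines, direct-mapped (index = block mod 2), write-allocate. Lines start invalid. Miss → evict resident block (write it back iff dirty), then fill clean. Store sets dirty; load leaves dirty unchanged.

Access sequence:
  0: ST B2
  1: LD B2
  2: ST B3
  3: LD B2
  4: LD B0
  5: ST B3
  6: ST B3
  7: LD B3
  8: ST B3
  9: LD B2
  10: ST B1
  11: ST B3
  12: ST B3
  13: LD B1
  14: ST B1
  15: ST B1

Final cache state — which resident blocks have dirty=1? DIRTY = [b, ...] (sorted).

DIRTY = [1]

  0 | W B2 → L0 miss [D]
  1 | R B2 → L0 hit [D]
  2 | W B3 → L1 miss [D]
  3 | R B2 → L0 hit [D]
  4 | R B0 → L0 miss wb→B2 [-]
  5 | W B3 → L1 hit [D]
  6 | W B3 → L1 hit [D]
  7 | R B3 → L1 hit [D]
  8 | W B3 → L1 hit [D]
  9 | R B2 → L0 miss [-]
  10 | W B1 → L1 miss wb→B3 [D]
  11 | W B3 → L1 miss wb→B1 [D]
  12 | W B3 → L1 hit [D]
  13 | R B1 → L1 miss wb→B3 [-]
  14 | W B1 → L1 hit [D]
  15 | W B1 → L1 hit [D]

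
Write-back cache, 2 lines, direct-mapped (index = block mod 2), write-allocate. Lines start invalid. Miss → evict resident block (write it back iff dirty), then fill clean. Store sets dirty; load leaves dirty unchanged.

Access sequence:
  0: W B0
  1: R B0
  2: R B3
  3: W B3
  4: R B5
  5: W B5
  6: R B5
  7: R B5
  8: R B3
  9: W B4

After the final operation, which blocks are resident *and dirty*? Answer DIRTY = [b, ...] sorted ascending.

DIRTY = [4]

0: W B0 -> L0 miss  d=D]
1: R B0 -> L0 hit  d=D]
2: R B3 -> L1 miss  d=-]
3: W B3 -> L1 hit  d=D]
4: R B5 -> L1 miss wb->B3  d=-]
5: W B5 -> L1 hit  d=D]
6: R B5 -> L1 hit  d=D]
7: R B5 -> L1 hit  d=D]
8: R B3 -> L1 miss wb->B5  d=-]
9: W B4 -> L0 miss wb->B0  d=D]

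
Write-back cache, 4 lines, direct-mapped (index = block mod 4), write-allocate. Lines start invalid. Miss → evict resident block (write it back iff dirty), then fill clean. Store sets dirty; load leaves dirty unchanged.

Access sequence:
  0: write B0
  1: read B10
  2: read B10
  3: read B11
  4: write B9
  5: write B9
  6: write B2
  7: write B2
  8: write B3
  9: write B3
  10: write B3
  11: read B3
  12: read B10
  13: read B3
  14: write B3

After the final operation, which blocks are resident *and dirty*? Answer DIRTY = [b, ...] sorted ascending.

0: W B0 -> L0 miss  d=D]
1: R B10 -> L2 miss  d=-]
2: R B10 -> L2 hit  d=-]
3: R B11 -> L3 miss  d=-]
4: W B9 -> L1 miss  d=D]
5: W B9 -> L1 hit  d=D]
6: W B2 -> L2 miss  d=D]
7: W B2 -> L2 hit  d=D]
8: W B3 -> L3 miss  d=D]
9: W B3 -> L3 hit  d=D]
10: W B3 -> L3 hit  d=D]
11: R B3 -> L3 hit  d=D]
12: R B10 -> L2 miss wb->B2  d=-]
13: R B3 -> L3 hit  d=D]
14: W B3 -> L3 hit  d=D]

DIRTY = [0, 3, 9]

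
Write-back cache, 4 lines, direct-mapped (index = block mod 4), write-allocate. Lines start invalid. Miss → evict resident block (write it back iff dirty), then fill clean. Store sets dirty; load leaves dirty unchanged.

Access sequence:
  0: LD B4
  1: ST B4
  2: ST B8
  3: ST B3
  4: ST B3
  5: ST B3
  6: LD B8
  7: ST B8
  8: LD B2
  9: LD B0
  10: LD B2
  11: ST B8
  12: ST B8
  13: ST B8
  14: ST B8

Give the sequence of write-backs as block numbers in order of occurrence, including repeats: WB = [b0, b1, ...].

0: R B4 -> L0 miss  d=-]
1: W B4 -> L0 hit  d=D]
2: W B8 -> L0 miss wb->B4  d=D]
3: W B3 -> L3 miss  d=D]
4: W B3 -> L3 hit  d=D]
5: W B3 -> L3 hit  d=D]
6: R B8 -> L0 hit  d=D]
7: W B8 -> L0 hit  d=D]
8: R B2 -> L2 miss  d=-]
9: R B0 -> L0 miss wb->B8  d=-]
10: R B2 -> L2 hit  d=-]
11: W B8 -> L0 miss  d=D]
12: W B8 -> L0 hit  d=D]
13: W B8 -> L0 hit  d=D]
14: W B8 -> L0 hit  d=D]

WB = [4, 8]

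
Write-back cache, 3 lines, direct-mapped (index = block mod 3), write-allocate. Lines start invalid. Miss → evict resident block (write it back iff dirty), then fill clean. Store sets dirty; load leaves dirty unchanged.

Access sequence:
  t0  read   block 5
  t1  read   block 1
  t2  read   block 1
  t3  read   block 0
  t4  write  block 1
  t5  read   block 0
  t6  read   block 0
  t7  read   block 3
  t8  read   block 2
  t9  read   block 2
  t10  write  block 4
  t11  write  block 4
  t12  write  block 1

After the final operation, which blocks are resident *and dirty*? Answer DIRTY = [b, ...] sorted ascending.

  0 | R B5 → L2 miss [-]
  1 | R B1 → L1 miss [-]
  2 | R B1 → L1 hit [-]
  3 | R B0 → L0 miss [-]
  4 | W B1 → L1 hit [D]
  5 | R B0 → L0 hit [-]
  6 | R B0 → L0 hit [-]
  7 | R B3 → L0 miss [-]
  8 | R B2 → L2 miss [-]
  9 | R B2 → L2 hit [-]
  10 | W B4 → L1 miss wb→B1 [D]
  11 | W B4 → L1 hit [D]
  12 | W B1 → L1 miss wb→B4 [D]

DIRTY = [1]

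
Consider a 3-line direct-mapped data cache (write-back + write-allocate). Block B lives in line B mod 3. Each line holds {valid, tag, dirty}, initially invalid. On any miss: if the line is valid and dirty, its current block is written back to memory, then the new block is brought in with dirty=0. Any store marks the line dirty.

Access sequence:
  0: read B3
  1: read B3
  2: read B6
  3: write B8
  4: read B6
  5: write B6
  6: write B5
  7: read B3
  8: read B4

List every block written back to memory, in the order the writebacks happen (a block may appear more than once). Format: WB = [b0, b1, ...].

  0 | R B3 → L0 miss [-]
  1 | R B3 → L0 hit [-]
  2 | R B6 → L0 miss [-]
  3 | W B8 → L2 miss [D]
  4 | R B6 → L0 hit [-]
  5 | W B6 → L0 hit [D]
  6 | W B5 → L2 miss wb→B8 [D]
  7 | R B3 → L0 miss wb→B6 [-]
  8 | R B4 → L1 miss [-]

WB = [8, 6]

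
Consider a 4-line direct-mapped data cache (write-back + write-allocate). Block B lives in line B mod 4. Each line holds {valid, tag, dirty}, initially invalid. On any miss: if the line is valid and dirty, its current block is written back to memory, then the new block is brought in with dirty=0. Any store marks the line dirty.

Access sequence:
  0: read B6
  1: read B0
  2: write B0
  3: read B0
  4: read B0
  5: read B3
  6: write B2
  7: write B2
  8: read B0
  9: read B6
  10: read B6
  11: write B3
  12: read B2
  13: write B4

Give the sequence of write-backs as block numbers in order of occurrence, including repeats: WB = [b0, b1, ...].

WB = [2, 0]

0: R B6 -> L2 miss  d=-]
1: R B0 -> L0 miss  d=-]
2: W B0 -> L0 hit  d=D]
3: R B0 -> L0 hit  d=D]
4: R B0 -> L0 hit  d=D]
5: R B3 -> L3 miss  d=-]
6: W B2 -> L2 miss  d=D]
7: W B2 -> L2 hit  d=D]
8: R B0 -> L0 hit  d=D]
9: R B6 -> L2 miss wb->B2  d=-]
10: R B6 -> L2 hit  d=-]
11: W B3 -> L3 hit  d=D]
12: R B2 -> L2 miss  d=-]
13: W B4 -> L0 miss wb->B0  d=D]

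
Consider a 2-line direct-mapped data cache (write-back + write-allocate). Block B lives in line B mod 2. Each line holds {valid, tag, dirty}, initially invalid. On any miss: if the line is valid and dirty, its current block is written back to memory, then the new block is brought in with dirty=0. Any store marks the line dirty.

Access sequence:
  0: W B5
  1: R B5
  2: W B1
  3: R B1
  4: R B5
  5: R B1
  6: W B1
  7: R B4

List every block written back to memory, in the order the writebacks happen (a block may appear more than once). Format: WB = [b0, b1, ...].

WB = [5, 1]

  0 | W B5 → L1 miss [D]
  1 | R B5 → L1 hit [D]
  2 | W B1 → L1 miss wb→B5 [D]
  3 | R B1 → L1 hit [D]
  4 | R B5 → L1 miss wb→B1 [-]
  5 | R B1 → L1 miss [-]
  6 | W B1 → L1 hit [D]
  7 | R B4 → L0 miss [-]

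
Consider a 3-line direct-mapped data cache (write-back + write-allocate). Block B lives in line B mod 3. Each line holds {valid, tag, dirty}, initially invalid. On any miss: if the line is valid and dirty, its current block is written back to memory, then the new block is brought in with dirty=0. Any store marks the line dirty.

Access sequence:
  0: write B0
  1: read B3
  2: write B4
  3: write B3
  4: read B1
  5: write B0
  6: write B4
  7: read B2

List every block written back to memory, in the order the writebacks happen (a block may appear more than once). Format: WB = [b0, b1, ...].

WB = [0, 4, 3]

0: W B0 -> L0 miss  d=D]
1: R B3 -> L0 miss wb->B0  d=-]
2: W B4 -> L1 miss  d=D]
3: W B3 -> L0 hit  d=D]
4: R B1 -> L1 miss wb->B4  d=-]
5: W B0 -> L0 miss wb->B3  d=D]
6: W B4 -> L1 miss  d=D]
7: R B2 -> L2 miss  d=-]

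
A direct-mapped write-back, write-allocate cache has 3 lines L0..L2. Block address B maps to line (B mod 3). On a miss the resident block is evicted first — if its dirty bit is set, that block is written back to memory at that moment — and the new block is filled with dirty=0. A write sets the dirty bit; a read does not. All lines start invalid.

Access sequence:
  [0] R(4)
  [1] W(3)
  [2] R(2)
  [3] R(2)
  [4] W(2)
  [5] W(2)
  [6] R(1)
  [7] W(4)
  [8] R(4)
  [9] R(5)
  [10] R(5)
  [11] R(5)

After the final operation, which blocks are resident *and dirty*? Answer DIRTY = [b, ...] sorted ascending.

DIRTY = [3, 4]

  0 | R B4 → L1 miss [-]
  1 | W B3 → L0 miss [D]
  2 | R B2 → L2 miss [-]
  3 | R B2 → L2 hit [-]
  4 | W B2 → L2 hit [D]
  5 | W B2 → L2 hit [D]
  6 | R B1 → L1 miss [-]
  7 | W B4 → L1 miss [D]
  8 | R B4 → L1 hit [D]
  9 | R B5 → L2 miss wb→B2 [-]
  10 | R B5 → L2 hit [-]
  11 | R B5 → L2 hit [-]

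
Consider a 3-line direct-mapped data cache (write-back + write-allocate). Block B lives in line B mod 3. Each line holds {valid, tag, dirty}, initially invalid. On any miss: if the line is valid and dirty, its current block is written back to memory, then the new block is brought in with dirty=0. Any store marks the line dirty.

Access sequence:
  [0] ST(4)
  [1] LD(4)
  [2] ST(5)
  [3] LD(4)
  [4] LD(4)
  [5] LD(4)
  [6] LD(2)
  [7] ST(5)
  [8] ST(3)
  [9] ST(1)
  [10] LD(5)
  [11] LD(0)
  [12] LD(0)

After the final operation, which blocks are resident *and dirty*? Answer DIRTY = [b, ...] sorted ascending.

  0 | W B4 → L1 miss [D]
  1 | R B4 → L1 hit [D]
  2 | W B5 → L2 miss [D]
  3 | R B4 → L1 hit [D]
  4 | R B4 → L1 hit [D]
  5 | R B4 → L1 hit [D]
  6 | R B2 → L2 miss wb→B5 [-]
  7 | W B5 → L2 miss [D]
  8 | W B3 → L0 miss [D]
  9 | W B1 → L1 miss wb→B4 [D]
  10 | R B5 → L2 hit [D]
  11 | R B0 → L0 miss wb→B3 [-]
  12 | R B0 → L0 hit [-]

DIRTY = [1, 5]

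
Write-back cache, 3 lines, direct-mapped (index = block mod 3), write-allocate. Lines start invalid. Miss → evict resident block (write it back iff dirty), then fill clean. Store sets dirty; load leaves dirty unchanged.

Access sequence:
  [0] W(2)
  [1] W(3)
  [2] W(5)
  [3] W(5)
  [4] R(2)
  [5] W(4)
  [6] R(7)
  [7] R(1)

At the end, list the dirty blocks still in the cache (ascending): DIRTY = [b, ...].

  0 | W B2 → L2 miss [D]
  1 | W B3 → L0 miss [D]
  2 | W B5 → L2 miss wb→B2 [D]
  3 | W B5 → L2 hit [D]
  4 | R B2 → L2 miss wb→B5 [-]
  5 | W B4 → L1 miss [D]
  6 | R B7 → L1 miss wb→B4 [-]
  7 | R B1 → L1 miss [-]

DIRTY = [3]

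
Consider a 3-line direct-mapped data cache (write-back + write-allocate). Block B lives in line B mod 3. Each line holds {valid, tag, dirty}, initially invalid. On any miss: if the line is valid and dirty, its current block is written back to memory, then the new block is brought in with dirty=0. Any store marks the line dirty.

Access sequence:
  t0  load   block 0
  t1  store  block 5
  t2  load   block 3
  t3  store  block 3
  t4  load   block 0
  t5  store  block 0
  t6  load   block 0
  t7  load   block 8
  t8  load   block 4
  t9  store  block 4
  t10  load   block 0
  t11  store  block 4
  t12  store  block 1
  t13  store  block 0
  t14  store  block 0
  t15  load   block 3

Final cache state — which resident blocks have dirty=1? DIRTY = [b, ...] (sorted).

DIRTY = [1]

0: R B0 -> L0 miss  d=-]
1: W B5 -> L2 miss  d=D]
2: R B3 -> L0 miss  d=-]
3: W B3 -> L0 hit  d=D]
4: R B0 -> L0 miss wb->B3  d=-]
5: W B0 -> L0 hit  d=D]
6: R B0 -> L0 hit  d=D]
7: R B8 -> L2 miss wb->B5  d=-]
8: R B4 -> L1 miss  d=-]
9: W B4 -> L1 hit  d=D]
10: R B0 -> L0 hit  d=D]
11: W B4 -> L1 hit  d=D]
12: W B1 -> L1 miss wb->B4  d=D]
13: W B0 -> L0 hit  d=D]
14: W B0 -> L0 hit  d=D]
15: R B3 -> L0 miss wb->B0  d=-]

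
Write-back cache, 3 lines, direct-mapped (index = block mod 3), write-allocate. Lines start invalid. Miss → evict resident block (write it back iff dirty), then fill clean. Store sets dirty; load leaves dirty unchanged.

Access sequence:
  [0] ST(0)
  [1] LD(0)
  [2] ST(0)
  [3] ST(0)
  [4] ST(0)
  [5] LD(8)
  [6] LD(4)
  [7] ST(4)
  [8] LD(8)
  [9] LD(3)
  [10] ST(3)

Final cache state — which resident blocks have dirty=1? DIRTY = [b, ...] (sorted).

DIRTY = [3, 4]

  0 | W B0 → L0 miss [D]
  1 | R B0 → L0 hit [D]
  2 | W B0 → L0 hit [D]
  3 | W B0 → L0 hit [D]
  4 | W B0 → L0 hit [D]
  5 | R B8 → L2 miss [-]
  6 | R B4 → L1 miss [-]
  7 | W B4 → L1 hit [D]
  8 | R B8 → L2 hit [-]
  9 | R B3 → L0 miss wb→B0 [-]
  10 | W B3 → L0 hit [D]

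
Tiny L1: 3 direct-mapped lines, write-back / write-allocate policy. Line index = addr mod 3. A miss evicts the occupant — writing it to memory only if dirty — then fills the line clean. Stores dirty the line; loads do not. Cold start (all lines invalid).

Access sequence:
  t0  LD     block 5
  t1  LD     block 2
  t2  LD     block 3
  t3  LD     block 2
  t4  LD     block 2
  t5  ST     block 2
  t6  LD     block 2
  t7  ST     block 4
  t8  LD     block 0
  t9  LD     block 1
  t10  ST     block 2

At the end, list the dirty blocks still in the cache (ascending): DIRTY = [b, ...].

0: R B5 -> L2 miss  d=-]
1: R B2 -> L2 miss  d=-]
2: R B3 -> L0 miss  d=-]
3: R B2 -> L2 hit  d=-]
4: R B2 -> L2 hit  d=-]
5: W B2 -> L2 hit  d=D]
6: R B2 -> L2 hit  d=D]
7: W B4 -> L1 miss  d=D]
8: R B0 -> L0 miss  d=-]
9: R B1 -> L1 miss wb->B4  d=-]
10: W B2 -> L2 hit  d=D]

DIRTY = [2]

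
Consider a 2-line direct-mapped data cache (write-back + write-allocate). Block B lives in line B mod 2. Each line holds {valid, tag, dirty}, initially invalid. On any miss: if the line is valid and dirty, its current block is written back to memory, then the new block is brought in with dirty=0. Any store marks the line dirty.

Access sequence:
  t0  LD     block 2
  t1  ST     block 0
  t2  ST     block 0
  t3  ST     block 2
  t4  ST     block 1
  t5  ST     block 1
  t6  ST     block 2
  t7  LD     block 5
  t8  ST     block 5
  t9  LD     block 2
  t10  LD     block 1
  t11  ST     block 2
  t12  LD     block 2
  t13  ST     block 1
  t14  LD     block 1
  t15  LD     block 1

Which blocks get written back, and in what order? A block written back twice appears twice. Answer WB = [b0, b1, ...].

WB = [0, 1, 5]

0: R B2 → L0 miss [-]
1: W B0 → L0 miss [D]
2: W B0 → L0 hit [D]
3: W B2 → L0 miss wb→B0 [D]
4: W B1 → L1 miss [D]
5: W B1 → L1 hit [D]
6: W B2 → L0 hit [D]
7: R B5 → L1 miss wb→B1 [-]
8: W B5 → L1 hit [D]
9: R B2 → L0 hit [D]
10: R B1 → L1 miss wb→B5 [-]
11: W B2 → L0 hit [D]
12: R B2 → L0 hit [D]
13: W B1 → L1 hit [D]
14: R B1 → L1 hit [D]
15: R B1 → L1 hit [D]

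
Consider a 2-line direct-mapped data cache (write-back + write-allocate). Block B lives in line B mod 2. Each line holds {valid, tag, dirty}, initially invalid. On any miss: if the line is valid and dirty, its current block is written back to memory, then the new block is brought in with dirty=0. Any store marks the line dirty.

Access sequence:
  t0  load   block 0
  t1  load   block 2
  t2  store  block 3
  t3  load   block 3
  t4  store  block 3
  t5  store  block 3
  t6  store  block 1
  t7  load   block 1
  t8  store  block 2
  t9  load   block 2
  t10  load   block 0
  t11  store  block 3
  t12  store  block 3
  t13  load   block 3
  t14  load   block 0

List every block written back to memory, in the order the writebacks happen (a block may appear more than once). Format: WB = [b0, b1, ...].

WB = [3, 2, 1]

  0 | R B0 → L0 miss [-]
  1 | R B2 → L0 miss [-]
  2 | W B3 → L1 miss [D]
  3 | R B3 → L1 hit [D]
  4 | W B3 → L1 hit [D]
  5 | W B3 → L1 hit [D]
  6 | W B1 → L1 miss wb→B3 [D]
  7 | R B1 → L1 hit [D]
  8 | W B2 → L0 hit [D]
  9 | R B2 → L0 hit [D]
  10 | R B0 → L0 miss wb→B2 [-]
  11 | W B3 → L1 miss wb→B1 [D]
  12 | W B3 → L1 hit [D]
  13 | R B3 → L1 hit [D]
  14 | R B0 → L0 hit [-]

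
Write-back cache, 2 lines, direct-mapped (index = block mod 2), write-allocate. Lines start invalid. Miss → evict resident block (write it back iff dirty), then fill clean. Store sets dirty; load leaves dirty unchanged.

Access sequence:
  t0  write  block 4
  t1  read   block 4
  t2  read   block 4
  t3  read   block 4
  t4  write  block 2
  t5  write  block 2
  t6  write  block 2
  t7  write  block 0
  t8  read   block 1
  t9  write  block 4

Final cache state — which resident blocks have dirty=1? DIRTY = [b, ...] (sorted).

0: W B4 → L0 miss [D]
1: R B4 → L0 hit [D]
2: R B4 → L0 hit [D]
3: R B4 → L0 hit [D]
4: W B2 → L0 miss wb→B4 [D]
5: W B2 → L0 hit [D]
6: W B2 → L0 hit [D]
7: W B0 → L0 miss wb→B2 [D]
8: R B1 → L1 miss [-]
9: W B4 → L0 miss wb→B0 [D]

DIRTY = [4]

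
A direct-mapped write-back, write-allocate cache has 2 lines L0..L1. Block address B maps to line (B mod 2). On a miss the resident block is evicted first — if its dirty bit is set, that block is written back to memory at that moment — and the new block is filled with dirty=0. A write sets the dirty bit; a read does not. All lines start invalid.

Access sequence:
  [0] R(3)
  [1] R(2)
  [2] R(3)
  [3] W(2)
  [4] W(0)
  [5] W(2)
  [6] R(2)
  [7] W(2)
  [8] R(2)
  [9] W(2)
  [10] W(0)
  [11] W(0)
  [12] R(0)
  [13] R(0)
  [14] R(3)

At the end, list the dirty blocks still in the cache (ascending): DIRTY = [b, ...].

  0 | R B3 → L1 miss [-]
  1 | R B2 → L0 miss [-]
  2 | R B3 → L1 hit [-]
  3 | W B2 → L0 hit [D]
  4 | W B0 → L0 miss wb→B2 [D]
  5 | W B2 → L0 miss wb→B0 [D]
  6 | R B2 → L0 hit [D]
  7 | W B2 → L0 hit [D]
  8 | R B2 → L0 hit [D]
  9 | W B2 → L0 hit [D]
  10 | W B0 → L0 miss wb→B2 [D]
  11 | W B0 → L0 hit [D]
  12 | R B0 → L0 hit [D]
  13 | R B0 → L0 hit [D]
  14 | R B3 → L1 hit [-]

DIRTY = [0]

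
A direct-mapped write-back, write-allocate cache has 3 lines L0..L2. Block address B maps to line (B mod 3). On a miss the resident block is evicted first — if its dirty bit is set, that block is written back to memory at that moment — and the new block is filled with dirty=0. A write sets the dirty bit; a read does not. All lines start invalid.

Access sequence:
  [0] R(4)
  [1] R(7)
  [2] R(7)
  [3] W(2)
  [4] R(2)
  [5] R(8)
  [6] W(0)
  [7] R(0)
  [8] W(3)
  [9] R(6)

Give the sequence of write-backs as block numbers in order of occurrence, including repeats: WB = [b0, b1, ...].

  0 | R B4 → L1 miss [-]
  1 | R B7 → L1 miss [-]
  2 | R B7 → L1 hit [-]
  3 | W B2 → L2 miss [D]
  4 | R B2 → L2 hit [D]
  5 | R B8 → L2 miss wb→B2 [-]
  6 | W B0 → L0 miss [D]
  7 | R B0 → L0 hit [D]
  8 | W B3 → L0 miss wb→B0 [D]
  9 | R B6 → L0 miss wb→B3 [-]

WB = [2, 0, 3]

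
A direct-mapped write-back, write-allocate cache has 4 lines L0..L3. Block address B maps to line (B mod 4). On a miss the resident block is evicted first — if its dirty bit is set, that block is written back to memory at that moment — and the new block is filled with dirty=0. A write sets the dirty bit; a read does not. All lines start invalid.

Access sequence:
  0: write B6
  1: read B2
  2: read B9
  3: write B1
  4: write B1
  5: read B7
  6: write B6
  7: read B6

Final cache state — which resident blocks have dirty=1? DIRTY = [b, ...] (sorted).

0: W B6 → L2 miss [D]
1: R B2 → L2 miss wb→B6 [-]
2: R B9 → L1 miss [-]
3: W B1 → L1 miss [D]
4: W B1 → L1 hit [D]
5: R B7 → L3 miss [-]
6: W B6 → L2 miss [D]
7: R B6 → L2 hit [D]

DIRTY = [1, 6]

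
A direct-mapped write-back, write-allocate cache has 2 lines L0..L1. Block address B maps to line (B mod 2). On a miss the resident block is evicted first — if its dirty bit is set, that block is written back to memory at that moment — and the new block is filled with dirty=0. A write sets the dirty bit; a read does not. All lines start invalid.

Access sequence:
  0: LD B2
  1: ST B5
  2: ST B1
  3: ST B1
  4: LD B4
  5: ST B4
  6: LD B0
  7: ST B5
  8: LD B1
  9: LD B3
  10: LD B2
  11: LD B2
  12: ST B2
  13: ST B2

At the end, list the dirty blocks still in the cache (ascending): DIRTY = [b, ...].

0: R B2 -> L0 miss  d=-]
1: W B5 -> L1 miss  d=D]
2: W B1 -> L1 miss wb->B5  d=D]
3: W B1 -> L1 hit  d=D]
4: R B4 -> L0 miss  d=-]
5: W B4 -> L0 hit  d=D]
6: R B0 -> L0 miss wb->B4  d=-]
7: W B5 -> L1 miss wb->B1  d=D]
8: R B1 -> L1 miss wb->B5  d=-]
9: R B3 -> L1 miss  d=-]
10: R B2 -> L0 miss  d=-]
11: R B2 -> L0 hit  d=-]
12: W B2 -> L0 hit  d=D]
13: W B2 -> L0 hit  d=D]

DIRTY = [2]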